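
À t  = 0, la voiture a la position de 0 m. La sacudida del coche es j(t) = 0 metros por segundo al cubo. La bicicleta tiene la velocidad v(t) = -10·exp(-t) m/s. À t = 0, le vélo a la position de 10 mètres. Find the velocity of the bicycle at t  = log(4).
Using v(t) = -10·exp(-t) and substituting t = log(4), we find v = -5/2.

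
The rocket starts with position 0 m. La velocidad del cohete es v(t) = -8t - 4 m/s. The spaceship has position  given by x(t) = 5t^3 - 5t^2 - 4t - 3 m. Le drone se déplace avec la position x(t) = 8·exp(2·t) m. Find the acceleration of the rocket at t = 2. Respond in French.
Pour résoudre ceci, nous devons prendre 1 dérivée de notre équation de la vitesse v(t) = -8·t - 4. La dérivée de la vitesse donne l'accélération: a(t) = -8. En utilisant a(t) = -8 et en substituant t = 2, nous trouvons a = -8.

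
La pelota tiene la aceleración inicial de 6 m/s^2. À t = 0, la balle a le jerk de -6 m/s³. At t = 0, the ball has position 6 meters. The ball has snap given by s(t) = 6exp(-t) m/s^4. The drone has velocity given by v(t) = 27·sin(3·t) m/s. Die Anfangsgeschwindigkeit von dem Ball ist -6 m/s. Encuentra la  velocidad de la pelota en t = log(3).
Debemos encontrar la antiderivada de nuestra ecuación del snap s(t) = 6·exp(-t) 3 veces. La antiderivada del snap, con j(0) = -6, da la sacudida: j(t) = -6·exp(-t). La antiderivada de la sacudida es la aceleración. Usando a(0) = 6, obtenemos a(t) = 6·exp(-t). Tomando ∫a(t)dt y aplicando v(0) = -6, encontramos v(t) = -6·exp(-t). De la ecuación de la velocidad v(t) = -6·exp(-t), sustituimos t = log(3) para obtener v = -2.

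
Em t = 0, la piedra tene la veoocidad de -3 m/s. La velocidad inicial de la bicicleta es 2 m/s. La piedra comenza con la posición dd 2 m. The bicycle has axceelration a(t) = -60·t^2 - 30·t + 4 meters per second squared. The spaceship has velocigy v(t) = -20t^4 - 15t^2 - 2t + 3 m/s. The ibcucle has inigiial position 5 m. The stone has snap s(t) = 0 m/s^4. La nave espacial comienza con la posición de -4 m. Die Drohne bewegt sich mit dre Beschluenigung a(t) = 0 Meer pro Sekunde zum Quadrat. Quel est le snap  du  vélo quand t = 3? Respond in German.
Ausgehend von der Beschleunigung a(t) = -60·t^2 - 30·t + 4, nehmen wir 2 Ableitungen. Durch Ableiten von der Beschleunigung erhalten wir den Ruck: j(t) = -120·t - 30. Die Ableitung von dem Ruck ergibt den Snap: s(t) = -120. Wir haben den Snap s(t) = -120. Durch Einsetzen von t = 3: s(3) = -120.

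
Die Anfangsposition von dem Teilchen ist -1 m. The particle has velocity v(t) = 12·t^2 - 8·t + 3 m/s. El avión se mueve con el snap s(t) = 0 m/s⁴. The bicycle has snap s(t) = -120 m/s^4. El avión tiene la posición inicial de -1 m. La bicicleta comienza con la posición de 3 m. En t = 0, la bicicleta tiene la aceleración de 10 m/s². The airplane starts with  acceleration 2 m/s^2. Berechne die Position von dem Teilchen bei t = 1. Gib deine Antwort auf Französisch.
En partant de la vitesse v(t) = 12·t^2 - 8·t + 3, nous prenons 1 intégrale. L'intégrale de la vitesse est la position. En utilisant x(0) = -1, nous obtenons x(t) = 4·t^3 - 4·t^2 + 3·t - 1. En utilisant x(t) = 4·t^3 - 4·t^2 + 3·t - 1 et en substituant t = 1, nous trouvons x = 2.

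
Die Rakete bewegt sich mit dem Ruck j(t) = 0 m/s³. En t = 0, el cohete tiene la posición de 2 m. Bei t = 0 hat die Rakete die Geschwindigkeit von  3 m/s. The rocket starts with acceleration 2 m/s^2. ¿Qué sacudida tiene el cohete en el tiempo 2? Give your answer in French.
De l'équation du jerk j(t) = 0, nous substituons t = 2 pour obtenir j = 0.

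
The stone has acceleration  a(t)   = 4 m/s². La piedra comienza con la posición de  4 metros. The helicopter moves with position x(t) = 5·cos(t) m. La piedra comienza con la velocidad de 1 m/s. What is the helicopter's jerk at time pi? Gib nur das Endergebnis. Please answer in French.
j(pi) = 0.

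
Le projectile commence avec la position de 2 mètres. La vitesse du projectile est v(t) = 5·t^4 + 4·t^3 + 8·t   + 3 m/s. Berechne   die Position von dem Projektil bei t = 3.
Wir müssen das Integral unserer Gleichung für die Geschwindigkeit v(t) = 5·t^4 + 4·t^3 + 8·t + 3 1-mal finden. Durch Integration von der Geschwindigkeit und Verwendung der Anfangsbedingung x(0) = 2, erhalten wir x(t) = t^5 + t^4 + 4·t^2 + 3·t + 2. Mit x(t) = t^5 + t^4 + 4·t^2 + 3·t + 2 und Einsetzen von t = 3, finden wir x = 371.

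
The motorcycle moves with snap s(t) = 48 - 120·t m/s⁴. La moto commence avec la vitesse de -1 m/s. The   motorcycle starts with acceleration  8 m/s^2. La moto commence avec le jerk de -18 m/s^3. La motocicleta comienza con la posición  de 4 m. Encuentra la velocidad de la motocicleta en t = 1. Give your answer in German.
Wir müssen unsere Gleichung für den Snap s(t) = 48 - 120·t 3-mal integrieren. Die Stammfunktion von dem Snap, mit j(0) = -18, ergibt den Ruck: j(t) = -60·t^2 + 48·t - 18. Durch Integration von dem Ruck und Verwendung der Anfangsbedingung a(0) = 8, erhalten wir a(t) = -20·t^3 + 24·t^2 - 18·t + 8. Das Integral von der Beschleunigung ist die Geschwindigkeit. Mit v(0) = -1 erhalten wir v(t) = -5·t^4 + 8·t^3 - 9·t^2 + 8·t - 1. Mit v(t) = -5·t^4 + 8·t^3 - 9·t^2 + 8·t - 1 und Einsetzen von t = 1, finden wir v = 1.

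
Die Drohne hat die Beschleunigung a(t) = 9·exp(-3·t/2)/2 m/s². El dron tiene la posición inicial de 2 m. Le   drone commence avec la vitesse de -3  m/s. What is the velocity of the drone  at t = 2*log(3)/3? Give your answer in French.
Pour résoudre ceci, nous devons prendre 1 intégrale de notre équation de l'accélération a(t) = 9·exp(-3·t/2)/2. En prenant ∫a(t)dt et en appliquant v(0) = -3, nous trouvons v(t) = -3·exp(-3·t/2). Nous avons la vitesse v(t) = -3·exp(-3·t/2). En substituant t = 2*log(3)/3: v(2*log(3)/3) = -1.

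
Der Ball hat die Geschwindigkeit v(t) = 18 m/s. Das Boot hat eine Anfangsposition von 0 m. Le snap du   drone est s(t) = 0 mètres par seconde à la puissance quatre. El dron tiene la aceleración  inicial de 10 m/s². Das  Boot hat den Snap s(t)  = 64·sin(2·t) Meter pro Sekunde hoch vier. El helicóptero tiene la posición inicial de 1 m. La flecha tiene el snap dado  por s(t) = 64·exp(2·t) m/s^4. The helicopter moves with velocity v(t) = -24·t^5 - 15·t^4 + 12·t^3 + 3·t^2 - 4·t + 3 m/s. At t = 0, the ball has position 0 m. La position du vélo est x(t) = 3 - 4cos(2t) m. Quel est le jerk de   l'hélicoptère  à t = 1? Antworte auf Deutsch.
Um dies zu lösen, müssen wir 2 Ableitungen unserer Gleichung für die Geschwindigkeit v(t) = -24·t^5 - 15·t^4 + 12·t^3 + 3·t^2 - 4·t + 3 nehmen. Die Ableitung von der Geschwindigkeit ergibt die Beschleunigung: a(t) = -120·t^4 - 60·t^3 + 36·t^2 + 6·t - 4. Die Ableitung von der Beschleunigung ergibt den Ruck: j(t) = -480·t^3 - 180·t^2 + 72·t + 6. Aus der Gleichung für den Ruck j(t) = -480·t^3 - 180·t^2 + 72·t + 6, setzen wir t = 1 ein und erhalten j = -582.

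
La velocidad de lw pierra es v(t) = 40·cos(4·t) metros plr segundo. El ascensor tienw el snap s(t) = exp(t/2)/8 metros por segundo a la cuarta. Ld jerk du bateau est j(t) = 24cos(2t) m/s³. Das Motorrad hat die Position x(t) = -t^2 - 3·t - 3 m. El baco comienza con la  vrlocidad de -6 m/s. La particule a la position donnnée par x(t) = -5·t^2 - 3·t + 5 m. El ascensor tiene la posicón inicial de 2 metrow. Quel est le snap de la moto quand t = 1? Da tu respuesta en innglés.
We must differentiate our position equation x(t) = -t^2 - 3·t - 3 4 times. The derivative of position gives velocity: v(t) = -2·t - 3. Differentiating velocity, we get acceleration: a(t) = -2. Taking d/dt of a(t), we find j(t) = 0. Taking d/dt of j(t), we find s(t) = 0. We have snap s(t) = 0. Substituting t = 1: s(1) = 0.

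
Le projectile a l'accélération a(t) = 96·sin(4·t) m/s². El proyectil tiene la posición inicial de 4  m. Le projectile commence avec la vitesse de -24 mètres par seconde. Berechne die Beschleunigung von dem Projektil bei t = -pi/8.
Mit a(t) = 96·sin(4·t) und Einsetzen von t = -pi/8, finden wir a = -96.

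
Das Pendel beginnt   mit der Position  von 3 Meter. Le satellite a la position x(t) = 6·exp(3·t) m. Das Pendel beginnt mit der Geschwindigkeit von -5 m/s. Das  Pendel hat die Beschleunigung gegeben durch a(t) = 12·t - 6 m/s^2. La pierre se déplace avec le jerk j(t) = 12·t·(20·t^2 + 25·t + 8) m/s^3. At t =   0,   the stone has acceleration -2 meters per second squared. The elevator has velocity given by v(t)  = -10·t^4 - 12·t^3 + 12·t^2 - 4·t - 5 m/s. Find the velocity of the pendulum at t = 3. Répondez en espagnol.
Para resolver esto, necesitamos tomar 1 integral de nuestra ecuación de la aceleración a(t) = 12·t - 6. La antiderivada de la aceleración es la velocidad. Usando v(0) = -5, obtenemos v(t) = 6·t^2 - 6·t - 5. De la ecuación de la velocidad v(t) = 6·t^2 - 6·t - 5, sustituimos t = 3 para obtener v = 31.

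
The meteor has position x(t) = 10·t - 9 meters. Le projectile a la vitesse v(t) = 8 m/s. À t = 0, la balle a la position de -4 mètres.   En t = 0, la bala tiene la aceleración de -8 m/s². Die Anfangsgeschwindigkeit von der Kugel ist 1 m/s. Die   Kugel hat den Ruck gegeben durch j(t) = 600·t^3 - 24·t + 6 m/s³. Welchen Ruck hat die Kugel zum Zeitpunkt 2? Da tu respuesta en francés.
En utilisant j(t) = 600·t^3 - 24·t + 6 et en substituant t = 2, nous trouvons j = 4758.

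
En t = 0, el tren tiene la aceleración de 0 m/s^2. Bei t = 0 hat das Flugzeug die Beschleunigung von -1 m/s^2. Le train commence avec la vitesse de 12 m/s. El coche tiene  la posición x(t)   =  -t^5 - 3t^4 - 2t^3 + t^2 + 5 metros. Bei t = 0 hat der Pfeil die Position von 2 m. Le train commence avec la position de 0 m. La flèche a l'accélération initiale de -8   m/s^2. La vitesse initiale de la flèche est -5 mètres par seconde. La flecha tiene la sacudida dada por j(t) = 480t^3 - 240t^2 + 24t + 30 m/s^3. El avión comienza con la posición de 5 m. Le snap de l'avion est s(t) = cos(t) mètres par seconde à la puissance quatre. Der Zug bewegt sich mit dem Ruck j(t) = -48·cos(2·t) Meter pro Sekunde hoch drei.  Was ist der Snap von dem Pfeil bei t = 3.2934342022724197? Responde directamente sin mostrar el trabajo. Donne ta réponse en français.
À t = 3.2934342022724197, s = 14062.4123192740.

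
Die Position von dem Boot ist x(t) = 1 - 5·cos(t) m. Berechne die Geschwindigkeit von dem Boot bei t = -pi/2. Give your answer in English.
To solve this, we need to take 1 derivative of our position equation x(t) = 1 - 5·cos(t). Taking d/dt of x(t), we find v(t) = 5·sin(t). We have velocity v(t) = 5·sin(t). Substituting t = -pi/2: v(-pi/2) = -5.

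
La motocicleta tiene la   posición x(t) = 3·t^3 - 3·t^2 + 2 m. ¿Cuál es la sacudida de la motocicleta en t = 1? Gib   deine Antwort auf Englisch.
To solve this, we need to take 3 derivatives of our position equation x(t) = 3·t^3 - 3·t^2 + 2. The derivative of position gives velocity: v(t) = 9·t^2 - 6·t. The derivative of velocity gives acceleration: a(t) = 18·t - 6. The derivative of acceleration gives jerk: j(t) = 18. Using j(t) = 18 and substituting t = 1, we find j = 18.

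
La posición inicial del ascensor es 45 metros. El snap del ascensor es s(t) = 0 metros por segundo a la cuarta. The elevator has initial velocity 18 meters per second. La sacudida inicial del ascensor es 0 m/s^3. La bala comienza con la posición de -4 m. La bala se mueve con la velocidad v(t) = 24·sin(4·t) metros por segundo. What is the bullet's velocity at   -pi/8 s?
From the given velocity equation v(t) = 24·sin(4·t), we substitute t = -pi/8 to get v = -24.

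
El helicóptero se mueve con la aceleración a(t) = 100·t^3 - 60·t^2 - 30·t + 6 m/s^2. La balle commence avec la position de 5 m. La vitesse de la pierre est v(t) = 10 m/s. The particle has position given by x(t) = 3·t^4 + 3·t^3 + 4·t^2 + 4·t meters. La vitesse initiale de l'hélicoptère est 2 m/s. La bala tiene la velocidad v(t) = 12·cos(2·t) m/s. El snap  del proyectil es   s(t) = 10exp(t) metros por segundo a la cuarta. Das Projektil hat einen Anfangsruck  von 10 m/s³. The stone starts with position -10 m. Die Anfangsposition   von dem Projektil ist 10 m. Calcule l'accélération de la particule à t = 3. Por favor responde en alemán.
Wir müssen unsere Gleichung für die Position x(t) = 3·t^4 + 3·t^3 + 4·t^2 + 4·t 2-mal ableiten. Mit d/dt von x(t) finden wir v(t) = 12·t^3 + 9·t^2 + 8·t + 4. Die Ableitung von der Geschwindigkeit ergibt die Beschleunigung: a(t) = 36·t^2 + 18·t + 8. Mit a(t) = 36·t^2 + 18·t + 8 und Einsetzen von t = 3, finden wir a = 386.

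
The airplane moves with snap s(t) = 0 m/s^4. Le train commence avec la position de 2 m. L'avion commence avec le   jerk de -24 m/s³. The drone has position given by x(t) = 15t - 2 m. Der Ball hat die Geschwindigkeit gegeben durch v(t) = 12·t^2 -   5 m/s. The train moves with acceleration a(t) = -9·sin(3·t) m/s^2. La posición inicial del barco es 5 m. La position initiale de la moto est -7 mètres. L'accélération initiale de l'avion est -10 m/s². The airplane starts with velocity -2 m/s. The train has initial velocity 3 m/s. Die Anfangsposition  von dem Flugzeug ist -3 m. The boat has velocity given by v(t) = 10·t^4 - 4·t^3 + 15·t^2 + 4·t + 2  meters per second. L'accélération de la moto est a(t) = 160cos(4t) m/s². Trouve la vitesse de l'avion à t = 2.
Pour résoudre ceci, nous devons prendre 3 primitives de notre équation du snap s(t) = 0. En prenant ∫s(t)dt et en appliquant j(0) = -24, nous trouvons j(t) = -24. En prenant ∫j(t)dt et en appliquant a(0) = -10, nous trouvons a(t) = -24·t - 10. En intégrant l'accélération et en utilisant la condition initiale v(0) = -2, nous obtenons v(t) = -12·t^2 - 10·t - 2. En utilisant v(t) = -12·t^2 - 10·t - 2 et en substituant t = 2, nous trouvons v = -70.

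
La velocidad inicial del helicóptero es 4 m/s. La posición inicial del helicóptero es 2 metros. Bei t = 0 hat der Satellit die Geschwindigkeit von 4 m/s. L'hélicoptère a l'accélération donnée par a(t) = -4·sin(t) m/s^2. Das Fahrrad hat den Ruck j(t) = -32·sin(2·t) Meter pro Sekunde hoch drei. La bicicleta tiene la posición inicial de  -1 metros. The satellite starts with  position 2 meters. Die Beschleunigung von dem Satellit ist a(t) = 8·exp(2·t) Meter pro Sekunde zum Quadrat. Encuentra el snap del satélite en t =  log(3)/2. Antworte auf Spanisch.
Para resolver esto, necesitamos tomar 2 derivadas de nuestra ecuación de la aceleración a(t) = 8·exp(2·t). Derivando la aceleración, obtenemos la sacudida: j(t) = 16·exp(2·t). La derivada de la sacudida da el snap: s(t) = 32·exp(2·t). Tenemos el snap s(t) = 32·exp(2·t). Sustituyendo t = log(3)/2: s(log(3)/2) = 96.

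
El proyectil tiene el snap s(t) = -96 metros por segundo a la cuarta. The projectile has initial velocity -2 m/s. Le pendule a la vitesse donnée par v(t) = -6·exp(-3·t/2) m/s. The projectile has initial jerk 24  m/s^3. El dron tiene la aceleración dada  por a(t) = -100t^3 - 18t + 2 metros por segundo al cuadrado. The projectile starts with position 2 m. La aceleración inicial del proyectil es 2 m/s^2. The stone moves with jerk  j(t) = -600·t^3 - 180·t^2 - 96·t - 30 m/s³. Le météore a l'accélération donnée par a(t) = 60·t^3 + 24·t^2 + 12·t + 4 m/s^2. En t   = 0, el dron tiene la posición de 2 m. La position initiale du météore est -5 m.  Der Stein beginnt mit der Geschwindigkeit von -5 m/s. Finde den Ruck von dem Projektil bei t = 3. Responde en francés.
Nous devons trouver l'intégrale de notre équation du snap s(t) = -96 1 fois. En prenant ∫s(t)dt et en appliquant j(0) = 24, nous trouvons j(t) = 24 - 96·t. En utilisant j(t) = 24 - 96·t et en substituant t = 3, nous trouvons j = -264.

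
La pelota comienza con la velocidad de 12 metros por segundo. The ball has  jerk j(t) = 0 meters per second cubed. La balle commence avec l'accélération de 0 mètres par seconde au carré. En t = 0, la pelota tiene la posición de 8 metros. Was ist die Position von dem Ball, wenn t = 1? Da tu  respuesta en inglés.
To find the answer, we compute 3 integrals of j(t) = 0. Integrating jerk and using the initial condition a(0) = 0, we get a(t) = 0. The antiderivative of acceleration, with v(0) = 12, gives velocity: v(t) = 12. Taking ∫v(t)dt and applying x(0) = 8, we find x(t) = 12·t + 8. We have position x(t) = 12·t + 8. Substituting t = 1: x(1) = 20.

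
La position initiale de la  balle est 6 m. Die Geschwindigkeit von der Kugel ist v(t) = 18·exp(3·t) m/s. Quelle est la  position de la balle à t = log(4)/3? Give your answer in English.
Starting from velocity v(t) = 18·exp(3·t), we take 1 integral. Integrating velocity and using the initial condition x(0) = 6, we get x(t) = 6·exp(3·t). Using x(t) = 6·exp(3·t) and substituting t = log(4)/3, we find x = 24.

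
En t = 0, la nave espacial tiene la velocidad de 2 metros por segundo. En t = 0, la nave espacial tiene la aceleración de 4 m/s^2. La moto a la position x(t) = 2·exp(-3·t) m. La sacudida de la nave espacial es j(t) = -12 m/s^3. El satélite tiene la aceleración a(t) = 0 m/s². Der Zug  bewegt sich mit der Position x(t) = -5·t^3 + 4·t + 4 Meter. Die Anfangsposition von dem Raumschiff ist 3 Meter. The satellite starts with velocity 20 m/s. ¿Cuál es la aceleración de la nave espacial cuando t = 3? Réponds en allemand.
Wir müssen unsere Gleichung für den Ruck j(t) = -12 1-mal integrieren. Durch Integration von dem Ruck und Verwendung der Anfangsbedingung a(0) = 4, erhalten wir a(t) = 4 - 12·t. Wir haben die Beschleunigung a(t) = 4 - 12·t. Durch Einsetzen von t = 3: a(3) = -32.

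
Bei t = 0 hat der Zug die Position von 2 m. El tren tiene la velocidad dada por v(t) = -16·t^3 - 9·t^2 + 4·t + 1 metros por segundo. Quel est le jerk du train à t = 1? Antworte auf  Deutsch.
Wir müssen unsere Gleichung für die Geschwindigkeit v(t) = -16·t^3 - 9·t^2 + 4·t + 1 2-mal ableiten. Mit d/dt von v(t) finden wir a(t) = -48·t^2 - 18·t + 4. Mit d/dt von a(t) finden wir j(t) = -96·t - 18. Aus der Gleichung für den Ruck j(t) = -96·t - 18, setzen wir t = 1 ein und erhalten j = -114.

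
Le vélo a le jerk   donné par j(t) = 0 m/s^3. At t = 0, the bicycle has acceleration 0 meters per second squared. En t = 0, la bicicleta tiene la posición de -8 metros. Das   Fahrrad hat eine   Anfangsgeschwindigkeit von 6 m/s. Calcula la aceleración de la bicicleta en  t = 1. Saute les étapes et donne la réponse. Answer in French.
a(1) = 0.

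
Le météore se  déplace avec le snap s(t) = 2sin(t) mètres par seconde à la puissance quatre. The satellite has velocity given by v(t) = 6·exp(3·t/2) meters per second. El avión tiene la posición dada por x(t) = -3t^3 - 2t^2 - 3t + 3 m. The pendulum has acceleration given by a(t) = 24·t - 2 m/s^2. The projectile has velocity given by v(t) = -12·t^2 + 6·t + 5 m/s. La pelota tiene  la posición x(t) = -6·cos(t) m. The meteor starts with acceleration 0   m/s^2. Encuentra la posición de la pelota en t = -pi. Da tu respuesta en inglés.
We have position x(t) = -6·cos(t). Substituting t = -pi: x(-pi) = 6.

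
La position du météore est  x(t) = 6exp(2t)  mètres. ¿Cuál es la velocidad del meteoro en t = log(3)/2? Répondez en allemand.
Wir müssen unsere Gleichung für die Position x(t) = 6·exp(2·t) 1-mal ableiten. Die Ableitung von der Position ergibt die Geschwindigkeit: v(t) = 12·exp(2·t). Aus der Gleichung für die Geschwindigkeit v(t) = 12·exp(2·t), setzen wir t = log(3)/2 ein und erhalten v = 36.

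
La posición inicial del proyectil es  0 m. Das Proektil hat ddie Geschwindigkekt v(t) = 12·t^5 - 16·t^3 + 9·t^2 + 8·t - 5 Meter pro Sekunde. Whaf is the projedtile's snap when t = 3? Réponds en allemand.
Um dies zu lösen, müssen wir 3 Ableitungen unserer Gleichung für die Geschwindigkeit v(t) = 12·t^5 - 16·t^3 + 9·t^2 + 8·t - 5 nehmen. Durch Ableiten von der Geschwindigkeit erhalten wir die Beschleunigung: a(t) = 60·t^4 - 48·t^2 + 18·t + 8. Die Ableitung von der Beschleunigung ergibt den Ruck: j(t) = 240·t^3 - 96·t + 18. Die Ableitung von dem Ruck ergibt den Snap: s(t) = 720·t^2 - 96. Mit s(t) = 720·t^2 - 96 und Einsetzen von t = 3, finden wir s = 6384.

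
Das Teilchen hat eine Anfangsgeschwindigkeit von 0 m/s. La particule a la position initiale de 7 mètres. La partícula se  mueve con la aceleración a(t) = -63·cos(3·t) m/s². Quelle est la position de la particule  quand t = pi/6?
En partant de l'accélération a(t) = -63·cos(3·t), nous prenons 2 primitives. L'intégrale de l'accélération est la vitesse. En utilisant v(0) = 0, nous obtenons v(t) = -21·sin(3·t). En prenant ∫v(t)dt et en appliquant x(0) = 7, nous trouvons x(t) = 7·cos(3·t). En utilisant x(t) = 7·cos(3·t) et en substituant t = pi/6, nous trouvons x = 0.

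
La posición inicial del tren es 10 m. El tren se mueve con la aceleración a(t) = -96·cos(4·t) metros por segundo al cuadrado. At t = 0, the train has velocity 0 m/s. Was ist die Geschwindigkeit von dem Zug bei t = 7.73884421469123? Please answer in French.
Nous devons intégrer notre équation de l'accélération a(t) = -96·cos(4·t) 1 fois. L'intégrale de l'accélération est la vitesse. En utilisant v(0) = 0, nous obtenons v(t) = -24·sin(4·t). En utilisant v(t) = -24·sin(4·t) et en substituant t = 7.73884421469123, nous trouvons v = 10.6665739065659.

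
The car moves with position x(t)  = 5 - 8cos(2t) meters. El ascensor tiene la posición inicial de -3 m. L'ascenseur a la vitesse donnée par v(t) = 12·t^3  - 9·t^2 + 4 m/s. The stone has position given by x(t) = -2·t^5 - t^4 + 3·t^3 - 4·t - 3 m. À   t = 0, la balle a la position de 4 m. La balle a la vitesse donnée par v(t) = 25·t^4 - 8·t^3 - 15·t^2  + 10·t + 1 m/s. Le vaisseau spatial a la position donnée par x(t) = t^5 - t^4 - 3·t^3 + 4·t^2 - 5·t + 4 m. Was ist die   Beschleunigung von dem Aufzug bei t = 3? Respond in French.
Pour résoudre ceci, nous devons prendre 1 dérivée de notre équation de la vitesse v(t) = 12·t^3 - 9·t^2 + 4. La dérivée de la vitesse donne l'accélération: a(t) = 36·t^2 - 18·t. En utilisant a(t) = 36·t^2 - 18·t et en substituant t = 3, nous trouvons a = 270.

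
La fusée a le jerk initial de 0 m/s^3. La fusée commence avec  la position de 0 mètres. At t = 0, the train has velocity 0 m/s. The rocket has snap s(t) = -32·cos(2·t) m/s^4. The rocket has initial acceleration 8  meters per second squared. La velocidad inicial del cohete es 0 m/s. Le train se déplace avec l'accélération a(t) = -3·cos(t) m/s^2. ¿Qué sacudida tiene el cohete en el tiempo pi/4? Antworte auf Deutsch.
Ausgehend von dem Snap s(t) = -32·cos(2·t), nehmen wir 1 Stammfunktion. Das Integral von dem Snap, mit j(0) = 0, ergibt den Ruck: j(t) = -16·sin(2·t). Mit j(t) = -16·sin(2·t) und Einsetzen von t = pi/4, finden wir j = -16.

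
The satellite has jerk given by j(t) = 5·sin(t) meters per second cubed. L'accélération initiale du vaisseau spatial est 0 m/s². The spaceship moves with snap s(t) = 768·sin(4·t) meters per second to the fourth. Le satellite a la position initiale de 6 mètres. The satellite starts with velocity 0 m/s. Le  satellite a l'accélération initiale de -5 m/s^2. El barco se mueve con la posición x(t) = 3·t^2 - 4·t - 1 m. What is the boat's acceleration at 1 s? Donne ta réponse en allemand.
Wir müssen unsere Gleichung für die Position x(t) = 3·t^2 - 4·t - 1 2-mal ableiten. Mit d/dt von x(t) finden wir v(t) = 6·t - 4. Die Ableitung von der Geschwindigkeit ergibt die Beschleunigung: a(t) = 6. Mit a(t) = 6 und Einsetzen von t = 1, finden wir a = 6.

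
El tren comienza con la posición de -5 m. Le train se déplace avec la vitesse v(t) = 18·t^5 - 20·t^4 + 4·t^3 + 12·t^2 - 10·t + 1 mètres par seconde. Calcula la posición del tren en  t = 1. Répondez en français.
Nous devons intégrer notre équation de la vitesse v(t) = 18·t^5 - 20·t^4 + 4·t^3 + 12·t^2 - 10·t + 1 1 fois. En prenant ∫v(t)dt et en appliquant x(0) = -5, nous trouvons x(t) = 3·t^6 - 4·t^5 + t^4 + 4·t^3 - 5·t^2 + t - 5. En utilisant x(t) = 3·t^6 - 4·t^5 + t^4 + 4·t^3 - 5·t^2 + t - 5 et en substituant t = 1, nous trouvons x = -5.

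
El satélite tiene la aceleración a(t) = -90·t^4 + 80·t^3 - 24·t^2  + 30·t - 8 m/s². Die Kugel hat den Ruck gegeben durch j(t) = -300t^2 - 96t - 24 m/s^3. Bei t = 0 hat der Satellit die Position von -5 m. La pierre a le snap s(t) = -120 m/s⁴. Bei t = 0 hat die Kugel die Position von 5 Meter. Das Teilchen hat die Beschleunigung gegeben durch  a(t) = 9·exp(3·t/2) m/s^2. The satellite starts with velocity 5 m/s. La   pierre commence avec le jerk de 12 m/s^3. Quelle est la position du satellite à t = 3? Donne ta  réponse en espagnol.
Necesitamos integrar nuestra ecuación de la aceleración a(t) = -90·t^4 + 80·t^3 - 24·t^2 + 30·t - 8 2 veces. Integrando la aceleración y usando la condición inicial v(0) = 5, obtenemos v(t) = -18·t^5 + 20·t^4 - 8·t^3 + 15·t^2 - 8·t + 5. La integral de la velocidad es la posición. Usando x(0) = -5, obtenemos x(t) = -3·t^6 + 4·t^5 - 2·t^4 + 5·t^3 - 4·t^2 + 5·t - 5. Tenemos la posición x(t) = -3·t^6 + 4·t^5 - 2·t^4 + 5·t^3 - 4·t^2 + 5·t - 5. Sustituyendo t = 3: x(3) = -1268.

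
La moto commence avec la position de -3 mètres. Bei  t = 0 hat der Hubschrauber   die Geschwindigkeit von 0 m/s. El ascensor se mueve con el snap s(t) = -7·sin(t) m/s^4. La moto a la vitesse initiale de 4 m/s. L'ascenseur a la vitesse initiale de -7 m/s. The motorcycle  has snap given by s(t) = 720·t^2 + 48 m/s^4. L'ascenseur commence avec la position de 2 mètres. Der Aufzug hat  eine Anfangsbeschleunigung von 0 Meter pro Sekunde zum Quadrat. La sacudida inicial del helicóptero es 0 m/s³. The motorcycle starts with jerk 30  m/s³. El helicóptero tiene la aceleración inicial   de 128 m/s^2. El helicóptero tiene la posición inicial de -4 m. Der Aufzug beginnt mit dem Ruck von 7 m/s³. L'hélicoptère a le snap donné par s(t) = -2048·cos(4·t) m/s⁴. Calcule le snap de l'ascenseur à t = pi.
Nous avons le snap s(t) = -7·sin(t). En substituant t = pi: s(pi) = 0.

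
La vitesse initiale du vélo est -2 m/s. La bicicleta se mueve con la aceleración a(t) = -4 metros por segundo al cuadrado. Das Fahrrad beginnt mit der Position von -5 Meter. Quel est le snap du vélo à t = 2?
Pour résoudre ceci, nous devons prendre 2 dérivées de notre équation de l'accélération a(t) = -4. En prenant d/dt de a(t), nous trouvons j(t) = 0. La dérivée du jerk donne le snap: s(t) = 0. De l'équation du snap s(t) = 0, nous substituons t = 2 pour obtenir s = 0.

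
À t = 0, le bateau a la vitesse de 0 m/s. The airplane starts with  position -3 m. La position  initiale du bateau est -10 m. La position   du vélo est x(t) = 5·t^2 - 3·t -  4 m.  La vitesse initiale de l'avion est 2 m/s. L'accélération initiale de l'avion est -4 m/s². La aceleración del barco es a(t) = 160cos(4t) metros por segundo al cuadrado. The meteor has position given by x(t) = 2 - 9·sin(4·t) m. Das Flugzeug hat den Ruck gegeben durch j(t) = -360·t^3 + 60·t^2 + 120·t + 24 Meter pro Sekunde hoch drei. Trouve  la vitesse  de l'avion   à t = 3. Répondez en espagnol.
Para resolver esto, necesitamos tomar 2 integrales de nuestra ecuación de la sacudida j(t) = -360·t^3 + 60·t^2 + 120·t + 24. La integral de la sacudida, con a(0) = -4, da la aceleración: a(t) = -90·t^4 + 20·t^3 + 60·t^2 + 24·t - 4. Integrando la aceleración y usando la condición inicial v(0) = 2, obtenemos v(t) = -18·t^5 + 5·t^4 + 20·t^3 + 12·t^2 - 4·t + 2. Tenemos la velocidad v(t) = -18·t^5 + 5·t^4 + 20·t^3 + 12·t^2 - 4·t + 2. Sustituyendo t = 3: v(3) = -3331.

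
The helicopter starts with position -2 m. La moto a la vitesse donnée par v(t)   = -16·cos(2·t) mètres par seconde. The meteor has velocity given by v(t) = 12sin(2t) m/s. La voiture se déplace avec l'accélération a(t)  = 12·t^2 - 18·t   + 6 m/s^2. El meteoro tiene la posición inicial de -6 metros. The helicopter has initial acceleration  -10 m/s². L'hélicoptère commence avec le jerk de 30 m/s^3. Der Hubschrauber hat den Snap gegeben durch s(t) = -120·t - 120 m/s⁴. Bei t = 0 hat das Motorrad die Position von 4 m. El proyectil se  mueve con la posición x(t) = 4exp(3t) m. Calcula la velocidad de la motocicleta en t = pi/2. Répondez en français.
De l'équation de la vitesse v(t) = -16·cos(2·t), nous substituons t = pi/2 pour obtenir v = 16.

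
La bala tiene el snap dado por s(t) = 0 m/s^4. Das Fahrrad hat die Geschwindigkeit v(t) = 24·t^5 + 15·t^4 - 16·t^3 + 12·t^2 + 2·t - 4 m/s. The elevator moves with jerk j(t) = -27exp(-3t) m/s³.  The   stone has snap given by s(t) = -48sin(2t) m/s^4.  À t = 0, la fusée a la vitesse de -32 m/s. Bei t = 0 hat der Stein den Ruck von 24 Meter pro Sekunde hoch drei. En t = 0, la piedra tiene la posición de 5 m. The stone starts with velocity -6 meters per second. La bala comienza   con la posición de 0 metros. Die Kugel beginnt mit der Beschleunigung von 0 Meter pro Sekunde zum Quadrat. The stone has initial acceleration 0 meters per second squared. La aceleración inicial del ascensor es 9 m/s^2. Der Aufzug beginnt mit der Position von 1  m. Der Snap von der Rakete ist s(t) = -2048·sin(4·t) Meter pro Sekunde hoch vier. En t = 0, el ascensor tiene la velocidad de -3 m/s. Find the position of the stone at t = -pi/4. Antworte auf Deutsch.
Wir müssen unsere Gleichung für den Snap s(t) = -48·sin(2·t) 4-mal integrieren. Durch Integration von dem Snap und Verwendung der Anfangsbedingung j(0) = 24, erhalten wir j(t) = 24·cos(2·t). Mit ∫j(t)dt und Anwendung von a(0) = 0, finden wir a(t) = 12·sin(2·t). Das Integral von der Beschleunigung, mit v(0) = -6, ergibt die Geschwindigkeit: v(t) = -6·cos(2·t). Mit ∫v(t)dt und Anwendung von x(0) = 5, finden wir x(t) = 5 - 3·sin(2·t). Wir haben die Position x(t) = 5 - 3·sin(2·t). Durch Einsetzen von t = -pi/4: x(-pi/4) = 8.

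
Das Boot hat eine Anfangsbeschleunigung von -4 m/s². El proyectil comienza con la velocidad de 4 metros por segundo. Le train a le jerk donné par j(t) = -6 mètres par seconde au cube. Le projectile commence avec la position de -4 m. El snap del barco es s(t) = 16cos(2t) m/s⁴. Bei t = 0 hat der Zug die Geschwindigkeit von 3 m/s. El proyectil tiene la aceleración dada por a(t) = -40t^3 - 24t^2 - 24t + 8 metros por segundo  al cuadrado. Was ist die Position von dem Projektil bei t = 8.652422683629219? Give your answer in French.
Nous devons intégrer notre équation de l'accélération a(t) = -40·t^3 - 24·t^2 - 24·t + 8 2 fois. En intégrant l'accélération et en utilisant la condition initiale v(0) = 4, nous obtenons v(t) = -10·t^4 - 8·t^3 - 12·t^2 + 8·t + 4. En prenant ∫v(t)dt et en appliquant x(0) = -4, nous trouvons x(t) = -2·t^5 - 2·t^4 - 4·t^3 + 4·t^2 + 4·t - 4. En utilisant x(t) = -2·t^5 - 2·t^4 - 4·t^3 + 4·t^2 + 4·t - 4 et en substituant t = 8.652422683629219, nous trouvons x = -110458.469486492.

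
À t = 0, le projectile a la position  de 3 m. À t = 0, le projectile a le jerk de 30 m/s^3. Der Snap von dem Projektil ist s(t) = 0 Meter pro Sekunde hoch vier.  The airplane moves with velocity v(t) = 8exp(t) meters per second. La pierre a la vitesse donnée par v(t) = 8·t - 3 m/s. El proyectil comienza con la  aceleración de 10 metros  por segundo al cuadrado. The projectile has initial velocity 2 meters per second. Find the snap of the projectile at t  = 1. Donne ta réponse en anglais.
We have snap s(t) = 0. Substituting t = 1: s(1) = 0.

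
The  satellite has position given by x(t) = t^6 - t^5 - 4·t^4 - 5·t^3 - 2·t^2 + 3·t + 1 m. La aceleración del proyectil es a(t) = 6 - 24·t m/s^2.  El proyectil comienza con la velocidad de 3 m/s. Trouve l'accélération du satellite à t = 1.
Nous devons dériver notre équation de la position x(t) = t^6 - t^5 - 4·t^4 - 5·t^3 - 2·t^2 + 3·t + 1 2 fois. En dérivant la position, nous obtenons la vitesse: v(t) = 6·t^5 - 5·t^4 - 16·t^3 - 15·t^2 - 4·t + 3. La dérivée de la vitesse donne l'accélération: a(t) = 30·t^4 - 20·t^3 - 48·t^2 - 30·t - 4. Nous avons l'accélération a(t) = 30·t^4 - 20·t^3 - 48·t^2 - 30·t - 4. En substituant t = 1: a(1) = -72.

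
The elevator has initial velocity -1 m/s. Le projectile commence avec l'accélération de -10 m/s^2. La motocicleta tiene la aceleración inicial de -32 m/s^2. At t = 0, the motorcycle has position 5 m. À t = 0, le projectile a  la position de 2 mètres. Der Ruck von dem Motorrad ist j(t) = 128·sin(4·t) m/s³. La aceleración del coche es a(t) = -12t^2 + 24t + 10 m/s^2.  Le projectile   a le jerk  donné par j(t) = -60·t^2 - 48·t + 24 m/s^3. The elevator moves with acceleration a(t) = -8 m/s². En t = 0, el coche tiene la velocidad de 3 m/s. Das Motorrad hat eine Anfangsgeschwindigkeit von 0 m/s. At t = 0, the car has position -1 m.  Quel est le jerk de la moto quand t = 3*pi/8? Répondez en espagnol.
Tenemos la sacudida j(t) = 128·sin(4·t). Sustituyendo t = 3*pi/8: j(3*pi/8) = -128.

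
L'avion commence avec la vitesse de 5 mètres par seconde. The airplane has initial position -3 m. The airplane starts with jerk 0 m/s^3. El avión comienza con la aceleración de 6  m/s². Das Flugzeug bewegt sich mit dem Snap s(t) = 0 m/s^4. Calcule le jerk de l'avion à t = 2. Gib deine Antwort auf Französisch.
En partant du snap s(t) = 0, nous prenons 1 primitive. La primitive du snap, avec j(0) = 0, donne le jerk: j(t) = 0. Nous avons le jerk j(t) = 0. En substituant t = 2: j(2) = 0.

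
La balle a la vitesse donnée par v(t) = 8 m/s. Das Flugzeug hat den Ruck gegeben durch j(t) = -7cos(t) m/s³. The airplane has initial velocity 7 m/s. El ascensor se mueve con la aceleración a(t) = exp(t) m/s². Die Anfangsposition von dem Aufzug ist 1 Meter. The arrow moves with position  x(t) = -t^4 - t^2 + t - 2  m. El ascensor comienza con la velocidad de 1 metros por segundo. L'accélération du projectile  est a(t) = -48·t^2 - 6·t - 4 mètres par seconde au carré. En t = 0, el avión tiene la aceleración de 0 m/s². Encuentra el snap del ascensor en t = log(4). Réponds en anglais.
We must differentiate our acceleration equation a(t) = exp(t) 2 times. The derivative of acceleration gives jerk: j(t) = exp(t). The derivative of jerk gives snap: s(t) = exp(t). Using s(t) = exp(t) and substituting t = log(4), we find s = 4.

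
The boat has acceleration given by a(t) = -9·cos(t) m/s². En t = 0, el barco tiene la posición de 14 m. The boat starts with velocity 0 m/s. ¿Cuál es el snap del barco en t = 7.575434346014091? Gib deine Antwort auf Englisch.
To solve this, we need to take 2 derivatives of our acceleration equation a(t) = -9·cos(t). Differentiating acceleration, we get jerk: j(t) = 9·sin(t). Differentiating jerk, we get snap: s(t) = 9·cos(t). Using s(t) = 9·cos(t) and substituting t = 7.575434346014091, we find s = 2.47463298578352.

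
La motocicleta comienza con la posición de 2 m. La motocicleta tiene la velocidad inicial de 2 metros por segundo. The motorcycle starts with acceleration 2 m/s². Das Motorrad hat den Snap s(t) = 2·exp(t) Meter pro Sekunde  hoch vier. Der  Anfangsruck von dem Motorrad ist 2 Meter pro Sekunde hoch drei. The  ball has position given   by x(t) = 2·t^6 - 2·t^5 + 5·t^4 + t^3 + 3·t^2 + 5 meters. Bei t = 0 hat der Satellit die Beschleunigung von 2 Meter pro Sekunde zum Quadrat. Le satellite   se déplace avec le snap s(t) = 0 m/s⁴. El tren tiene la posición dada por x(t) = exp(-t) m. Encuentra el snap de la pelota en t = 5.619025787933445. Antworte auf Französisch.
En partant de la position x(t) = 2·t^6 - 2·t^5 + 5·t^4 + t^3 + 3·t^2 + 5, nous prenons 4 dérivées. En prenant d/dt de x(t), nous trouvons v(t) = 12·t^5 - 10·t^4 + 20·t^3 + 3·t^2 + 6·t. La dérivée de la vitesse donne l'accélération: a(t) = 60·t^4 - 40·t^3 + 60·t^2 + 6·t + 6. En dérivant l'accélération, nous obtenons le jerk: j(t) = 240·t^3 - 120·t^2 + 120·t + 6. En prenant d/dt de j(t), nous trouvons s(t) = 720·t^2 - 240·t + 120. En utilisant s(t) = 720·t^2 - 240·t + 120 et en substituant t = 5.619025787933445, nous trouvons s = 21504.3183908279.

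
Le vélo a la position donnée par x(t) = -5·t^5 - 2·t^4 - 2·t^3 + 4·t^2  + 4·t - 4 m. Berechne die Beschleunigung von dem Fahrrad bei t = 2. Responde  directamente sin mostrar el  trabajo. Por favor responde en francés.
La réponse est -912.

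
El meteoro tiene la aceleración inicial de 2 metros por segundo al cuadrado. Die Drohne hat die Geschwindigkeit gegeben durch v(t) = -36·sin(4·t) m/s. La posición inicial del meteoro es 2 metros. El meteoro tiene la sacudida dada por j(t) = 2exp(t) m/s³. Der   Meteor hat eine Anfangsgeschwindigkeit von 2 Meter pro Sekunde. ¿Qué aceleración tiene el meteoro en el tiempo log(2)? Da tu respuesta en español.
Necesitamos integrar nuestra ecuación de la sacudida j(t) = 2·exp(t) 1 vez. Integrando la sacudida y usando la condición inicial a(0) = 2, obtenemos a(t) = 2·exp(t). Tenemos la aceleración a(t) = 2·exp(t). Sustituyendo t = log(2): a(log(2)) = 4.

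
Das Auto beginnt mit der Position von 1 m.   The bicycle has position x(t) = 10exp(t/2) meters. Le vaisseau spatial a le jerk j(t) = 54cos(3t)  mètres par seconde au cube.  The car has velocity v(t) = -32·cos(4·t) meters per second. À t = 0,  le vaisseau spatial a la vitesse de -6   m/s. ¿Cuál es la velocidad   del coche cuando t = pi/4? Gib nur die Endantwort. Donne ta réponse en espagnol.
La respuesta es 32.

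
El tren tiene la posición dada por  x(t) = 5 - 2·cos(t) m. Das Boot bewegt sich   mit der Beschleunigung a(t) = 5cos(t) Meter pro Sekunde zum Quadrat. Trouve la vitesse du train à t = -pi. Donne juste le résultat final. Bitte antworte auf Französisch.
À t = -pi, v = 0.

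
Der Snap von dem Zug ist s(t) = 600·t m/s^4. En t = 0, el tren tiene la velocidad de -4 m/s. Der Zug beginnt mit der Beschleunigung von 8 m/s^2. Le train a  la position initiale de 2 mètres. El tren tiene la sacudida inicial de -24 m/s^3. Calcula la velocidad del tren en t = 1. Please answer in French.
Nous devons trouver l'intégrale de notre équation du snap s(t) = 600·t 3 fois. L'intégrale du snap, avec j(0) = -24, donne le jerk: j(t) = 300·t^2 - 24. La primitive du jerk est l'accélération. En utilisant a(0) = 8, nous obtenons a(t) = 100·t^3 - 24·t + 8. L'intégrale de l'accélération, avec v(0) = -4, donne la vitesse: v(t) = 25·t^4 - 12·t^2 + 8·t - 4. De l'équation de la vitesse v(t) = 25·t^4 - 12·t^2 + 8·t - 4, nous substituons t = 1 pour obtenir v = 17.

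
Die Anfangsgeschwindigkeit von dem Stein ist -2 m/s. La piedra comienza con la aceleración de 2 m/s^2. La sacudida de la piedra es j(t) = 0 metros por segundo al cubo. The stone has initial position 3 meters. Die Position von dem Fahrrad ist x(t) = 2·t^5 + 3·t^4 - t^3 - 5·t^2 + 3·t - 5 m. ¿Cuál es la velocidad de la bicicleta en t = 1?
Debemos derivar nuestra ecuación de la posición x(t) = 2·t^5 + 3·t^4 - t^3 - 5·t^2 + 3·t - 5 1 vez. La derivada de la posición da la velocidad: v(t) = 10·t^4 + 12·t^3 - 3·t^2 - 10·t + 3. Usando v(t) = 10·t^4 + 12·t^3 - 3·t^2 - 10·t + 3 y sustituyendo t = 1, encontramos v = 12.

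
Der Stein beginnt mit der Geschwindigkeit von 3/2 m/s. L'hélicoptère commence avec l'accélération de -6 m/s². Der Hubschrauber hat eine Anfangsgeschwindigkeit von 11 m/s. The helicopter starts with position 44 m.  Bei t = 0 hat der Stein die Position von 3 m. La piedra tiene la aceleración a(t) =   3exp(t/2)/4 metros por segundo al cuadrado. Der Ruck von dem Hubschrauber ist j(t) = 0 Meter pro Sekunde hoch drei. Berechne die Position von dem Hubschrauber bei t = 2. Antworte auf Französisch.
Nous devons trouver l'intégrale de notre équation du jerk j(t) = 0 3 fois. En prenant ∫j(t)dt et en appliquant a(0) = -6, nous trouvons a(t) = -6. En prenant ∫a(t)dt et en appliquant v(0) = 11, nous trouvons v(t) = 11 - 6·t. En intégrant la vitesse et en utilisant la condition initiale x(0) = 44, nous obtenons x(t) = -3·t^2 + 11·t + 44. De l'équation de la position x(t) = -3·t^2 + 11·t + 44, nous substituons t = 2 pour obtenir x = 54.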